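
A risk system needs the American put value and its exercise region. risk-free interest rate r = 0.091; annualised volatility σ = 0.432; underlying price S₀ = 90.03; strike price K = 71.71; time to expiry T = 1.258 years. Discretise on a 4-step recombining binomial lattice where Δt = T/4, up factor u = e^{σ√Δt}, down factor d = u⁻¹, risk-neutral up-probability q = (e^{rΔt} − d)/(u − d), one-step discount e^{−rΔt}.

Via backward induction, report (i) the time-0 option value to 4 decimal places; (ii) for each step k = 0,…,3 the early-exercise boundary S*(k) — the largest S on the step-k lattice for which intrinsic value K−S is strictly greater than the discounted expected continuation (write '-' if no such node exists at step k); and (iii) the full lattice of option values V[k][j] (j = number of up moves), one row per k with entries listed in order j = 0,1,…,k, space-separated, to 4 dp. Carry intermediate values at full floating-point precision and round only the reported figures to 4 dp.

price = 5.9793
boundary = - - - 43.5253
tree:
5.9793
10.4150 1.8749
17.5575 3.8516 0.0000
28.1847 7.9120 0.0000 0.0000
37.5493 16.2529 0.0000 0.0000 0.0000

params: Δt=0.31450 u=1.27413 d=0.78485 q=0.49907 e^(-rΔt)=0.97179
t_4 payoffs: 37.5493 16.2529 0.0000 0.0000 0.0000
t_3: node(3,0) S=43.5253 payoff=28.1847 vs cont=26.1615 → 28.1847 [stop]  node(3,1) S=70.6597 payoff=1.0503 vs cont=7.9120 → 7.9120 [wait]  node(3,2) S=114.7103 payoff=0.0000 vs cont=0.0000 → 0.0000 [wait]  node(3,3) S=186.2228 payoff=0.0000 vs cont=0.0000 → 0.0000 [wait]  ⇒ S*(3)=43.5253
t_2: node(2,0) S=55.4571 payoff=16.2529 vs cont=17.5575 → 17.5575 [wait]  node(2,1) S=90.0300 payoff=0.0000 vs cont=3.8516 → 3.8516 [wait]  node(2,2) S=146.1563 payoff=0.0000 vs cont=0.0000 → 0.0000 [wait]  ⇒ S*(2)=-
t_1: node(1,0) S=70.6597 payoff=1.0503 vs cont=10.4150 → 10.4150 [wait]  node(1,1) S=114.7103 payoff=0.0000 vs cont=1.8749 → 1.8749 [wait]  ⇒ S*(1)=-
t_0: node(0,0) S=90.0300 payoff=0.0000 vs cont=5.9793 → 5.9793 [wait]  ⇒ S*(0)=-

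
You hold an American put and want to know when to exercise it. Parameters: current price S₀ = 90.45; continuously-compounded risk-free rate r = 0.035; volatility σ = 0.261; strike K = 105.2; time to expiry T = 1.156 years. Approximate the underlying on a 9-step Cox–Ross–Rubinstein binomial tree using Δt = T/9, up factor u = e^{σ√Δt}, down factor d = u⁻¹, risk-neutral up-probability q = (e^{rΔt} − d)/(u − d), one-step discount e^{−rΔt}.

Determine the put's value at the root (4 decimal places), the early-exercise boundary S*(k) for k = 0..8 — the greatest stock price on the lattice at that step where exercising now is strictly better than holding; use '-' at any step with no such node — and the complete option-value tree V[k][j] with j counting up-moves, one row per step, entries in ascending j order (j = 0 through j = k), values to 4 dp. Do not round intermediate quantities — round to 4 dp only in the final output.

Δt=0.12844, u=1.09805, d=0.91070, q=0.50068, disc=e^(-rΔt)=0.99551
k=9 terminal: V=max(K-S,0) → 66.2244 58.2062 48.5384 36.8818 22.8271 5.8810 0.0000 0.0000 0.0000 0.0000
k=8: j=0 S=42.7973 intr=62.4027 cont=61.9308 V=62.4027[EX]; j=1 S=51.6018 intr=53.5982 cont=53.1263 V=53.5982[EX]; j=2 S=62.2175 intr=42.9825 cont=42.5106 V=42.9825[EX]; j=3 S=75.0172 intr=30.1828 cont=29.7110 V=30.1828[EX]; j=4 S=90.4500 intr=14.7500 cont=14.2781 V=14.7500[EX]; j=5 S=109.0577 intr=0.0000 cont=2.9233 V=2.9233[hold]; j=6 S=131.4936 intr=0.0000 cont=0.0000 V=0.0000[hold]; j=7 S=158.5450 intr=0.0000 cont=0.0000 V=0.0000[hold]; j=8 S=191.1615 intr=0.0000 cont=0.0000 V=0.0000[hold]  S*(8)=90.4500
k=7: j=0 S=46.9938 intr=58.2062 cont=57.7343 V=58.2062[EX]; j=1 S=56.6616 intr=48.5384 cont=48.0666 V=48.5384[EX]; j=2 S=68.3182 intr=36.8818 cont=36.4099 V=36.8818[EX]; j=3 S=82.3729 intr=22.8271 cont=22.3552 V=22.8271[EX]; j=4 S=99.3190 intr=5.8810 cont=8.7890 V=8.7890[hold]; j=5 S=119.7514 intr=0.0000 cont=1.4531 V=1.4531[hold]; j=6 S=144.3871 intr=0.0000 cont=0.0000 V=0.0000[hold]; j=7 S=174.0910 intr=0.0000 cont=0.0000 V=0.0000[hold]  S*(7)=82.3729
k=6: j=0 S=51.6018 intr=53.5982 cont=53.1263 V=53.5982[EX]; j=1 S=62.2175 intr=42.9825 cont=42.5106 V=42.9825[EX]; j=2 S=75.0172 intr=30.1828 cont=29.7110 V=30.1828[EX]; j=3 S=90.4500 intr=14.7500 cont=15.7276 V=15.7276[hold]; j=4 S=109.0577 intr=0.0000 cont=5.0931 V=5.0931[hold]; j=5 S=131.4936 intr=0.0000 cont=0.7223 V=0.7223[hold]; j=6 S=158.5450 intr=0.0000 cont=0.0000 V=0.0000[hold]  S*(6)=75.0172
k=5: j=0 S=56.6616 intr=48.5384 cont=48.0666 V=48.5384[EX]; j=1 S=68.3182 intr=36.8818 cont=36.4099 V=36.8818[EX]; j=2 S=82.3729 intr=22.8271 cont=22.8425 V=22.8425[hold]; j=3 S=99.3190 intr=5.8810 cont=10.3564 V=10.3564[hold]; j=4 S=119.7514 intr=0.0000 cont=2.8917 V=2.8917[hold]; j=5 S=144.3871 intr=0.0000 cont=0.3590 V=0.3590[hold]  S*(5)=68.3182
k=4: j=0 S=62.2175 intr=42.9825 cont=42.5106 V=42.9825[EX]; j=1 S=75.0172 intr=30.1828 cont=29.7186 V=30.1828[EX]; j=2 S=90.4500 intr=14.7500 cont=16.5165 V=16.5165[hold]; j=3 S=109.0577 intr=0.0000 cont=6.5893 V=6.5893[hold]; j=4 S=131.4936 intr=0.0000 cont=1.6164 V=1.6164[hold]  S*(4)=75.0172
k=3: j=0 S=68.3182 intr=36.8818 cont=36.4099 V=36.8818[EX]; j=1 S=82.3729 intr=22.8271 cont=23.2357 V=23.2357[hold]; j=2 S=99.3190 intr=5.8810 cont=11.4944 V=11.4944[hold]; j=3 S=119.7514 intr=0.0000 cont=4.0811 V=4.0811[hold]  S*(3)=68.3182
k=2: j=0 S=75.0172 intr=30.1828 cont=29.9146 V=30.1828[EX]; j=1 S=90.4500 intr=14.7500 cont=17.2792 V=17.2792[hold]; j=2 S=109.0577 intr=0.0000 cont=7.7478 V=7.7478[hold]  S*(2)=75.0172
k=1: j=0 S=82.3729 intr=22.8271 cont=23.6158 V=23.6158[hold]; j=1 S=99.3190 intr=5.8810 cont=12.4509 V=12.4509[hold]  S*(1)=-
k=0: j=0 S=90.4500 intr=14.7500 cont=17.9449 V=17.9449[hold]  S*(0)=-

price = 17.9449
boundary = - - 75.0172 68.3182 75.0172 68.3182 75.0172 82.3729 90.4500
tree:
17.9449
23.6158 12.4509
30.1828 17.2792 7.7478
36.8818 23.2357 11.4944 4.0811
42.9825 30.1828 16.5165 6.5893 1.6164
48.5384 36.8818 22.8425 10.3564 2.8917 0.3590
53.5982 42.9825 30.1828 15.7276 5.0931 0.7223 0.0000
58.2062 48.5384 36.8818 22.8271 8.7890 1.4531 0.0000 0.0000
62.4027 53.5982 42.9825 30.1828 14.7500 2.9233 0.0000 0.0000 0.0000
66.2244 58.2062 48.5384 36.8818 22.8271 5.8810 0.0000 0.0000 0.0000 0.0000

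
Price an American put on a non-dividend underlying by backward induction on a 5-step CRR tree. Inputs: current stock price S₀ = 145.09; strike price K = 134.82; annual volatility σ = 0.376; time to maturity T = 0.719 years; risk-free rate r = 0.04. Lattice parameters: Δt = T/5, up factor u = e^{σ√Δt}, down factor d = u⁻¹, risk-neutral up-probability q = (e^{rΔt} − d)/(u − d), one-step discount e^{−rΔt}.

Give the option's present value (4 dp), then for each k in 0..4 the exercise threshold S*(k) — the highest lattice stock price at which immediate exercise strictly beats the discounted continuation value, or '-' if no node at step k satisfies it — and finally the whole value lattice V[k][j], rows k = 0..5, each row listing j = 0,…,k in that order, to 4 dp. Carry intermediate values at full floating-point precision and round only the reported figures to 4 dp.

params: Δt=0.14380 u=1.15325 d=0.86712 q=0.48458 e^(-rΔt)=0.99426
t_5 payoffs: 63.6949 40.2249 9.0102 0.0000 0.0000 0.0000
t_4: node(4,0) S=82.0249 payoff=52.7951 vs cont=52.0218 → 52.7951 [stop]  node(4,1) S=109.0917 payoff=25.7283 vs cont=24.9551 → 25.7283 [stop]  node(4,2) S=145.0900 payoff=0.0000 vs cont=4.6174 → 4.6174 [wait]  node(4,3) S=192.9671 payoff=0.0000 vs cont=0.0000 → 0.0000 [wait]  node(4,4) S=256.6429 payoff=0.0000 vs cont=0.0000 → 0.0000 [wait]  ⇒ S*(4)=109.0917
t_3: node(3,0) S=94.5951 payoff=40.2249 vs cont=39.4516 → 40.2249 [stop]  node(3,1) S=125.8098 payoff=9.0102 vs cont=15.4096 → 15.4096 [wait]  node(3,2) S=167.3248 payoff=0.0000 vs cont=2.3663 → 2.3663 [wait]  node(3,3) S=222.5391 payoff=0.0000 vs cont=0.0000 → 0.0000 [wait]  ⇒ S*(3)=94.5951
t_2: node(2,0) S=109.0917 payoff=25.7283 vs cont=28.0383 → 28.0383 [wait]  node(2,1) S=145.0900 payoff=0.0000 vs cont=9.0370 → 9.0370 [wait]  node(2,2) S=192.9671 payoff=0.0000 vs cont=1.2127 → 1.2127 [wait]  ⇒ S*(2)=-
t_1: node(1,0) S=125.8098 payoff=9.0102 vs cont=18.7227 → 18.7227 [wait]  node(1,1) S=167.3248 payoff=0.0000 vs cont=5.2154 → 5.2154 [wait]  ⇒ S*(1)=-
t_0: node(0,0) S=145.0900 payoff=0.0000 vs cont=12.1076 → 12.1076 [wait]  ⇒ S*(0)=-

price = 12.1076
boundary = - - - 94.5951 109.0917
tree:
12.1076
18.7227 5.2154
28.0383 9.0370 1.2127
40.2249 15.4096 2.3663 0.0000
52.7951 25.7283 4.6174 0.0000 0.0000
63.6949 40.2249 9.0102 0.0000 0.0000 0.0000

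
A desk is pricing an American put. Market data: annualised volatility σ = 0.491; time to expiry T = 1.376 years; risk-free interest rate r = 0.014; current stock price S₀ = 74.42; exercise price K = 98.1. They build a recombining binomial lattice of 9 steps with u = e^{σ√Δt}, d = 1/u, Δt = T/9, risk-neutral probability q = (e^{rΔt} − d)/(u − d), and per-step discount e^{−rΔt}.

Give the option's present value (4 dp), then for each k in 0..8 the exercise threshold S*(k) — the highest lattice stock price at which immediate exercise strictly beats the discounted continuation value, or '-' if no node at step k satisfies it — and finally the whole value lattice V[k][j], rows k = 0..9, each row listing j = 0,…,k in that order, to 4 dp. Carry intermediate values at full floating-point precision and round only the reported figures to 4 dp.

price = 32.5994
boundary = - - - 41.8364 34.5284 41.8364 50.6912 61.4202 74.4200
tree:
32.5994
40.2245 23.7174
48.2708 30.8791 15.3429
56.2636 39.0264 21.3702 8.2734
63.5716 47.7116 28.9185 12.5265 3.2728
69.6031 56.2636 37.8021 18.5282 5.4740 0.6799
74.5810 63.5716 47.4088 26.5965 9.0552 1.2564 0.0000
78.6893 69.6031 56.2636 36.6798 14.7739 2.3218 0.0000 0.0000
82.0800 74.5810 63.5716 47.4088 23.6800 4.2906 0.0000 0.0000 0.0000
84.8784 78.6893 69.6031 56.2636 36.6798 7.9287 0.0000 0.0000 0.0000 0.0000

Δt=0.15289, u=1.21165, d=0.82532, q=0.45770, disc=e^(-rΔt)=0.99786
k=9 terminal: V=max(K-S,0) → 84.8784 78.6893 69.6031 56.2636 36.6798 7.9287 0.0000 0.0000 0.0000 0.0000
k=8: j=0 S=16.0200 intr=82.0800 cont=81.8703 V=82.0800[EX]; j=1 S=23.5190 intr=74.5810 cont=74.3712 V=74.5810[EX]; j=2 S=34.5284 intr=63.5716 cont=63.3619 V=63.5716[EX]; j=3 S=50.6912 intr=47.4088 cont=47.1990 V=47.4088[EX]; j=4 S=74.4200 intr=23.6800 cont=23.4702 V=23.6800[EX]; j=5 S=109.2563 intr=0.0000 cont=4.2906 V=4.2906[hold]; j=6 S=160.3997 intr=0.0000 cont=0.0000 V=0.0000[hold]; j=7 S=235.4834 intr=0.0000 cont=0.0000 V=0.0000[hold]; j=8 S=345.7142 intr=0.0000 cont=0.0000 V=0.0000[hold]  S*(8)=74.4200
k=7: j=0 S=19.4107 intr=78.6893 cont=78.4796 V=78.6893[EX]; j=1 S=28.4969 intr=69.6031 cont=69.3934 V=69.6031[EX]; j=2 S=41.8364 intr=56.2636 cont=56.0538 V=56.2636[EX]; j=3 S=61.4202 intr=36.6798 cont=36.4700 V=36.6798[EX]; j=4 S=90.1713 intr=7.9287 cont=14.7739 V=14.7739[hold]; j=5 S=132.3808 intr=0.0000 cont=2.3218 V=2.3218[hold]; j=6 S=194.3488 intr=0.0000 cont=0.0000 V=0.0000[hold]; j=7 S=285.3243 intr=0.0000 cont=0.0000 V=0.0000[hold]  S*(7)=61.4202
k=6: j=0 S=23.5190 intr=74.5810 cont=74.3712 V=74.5810[EX]; j=1 S=34.5284 intr=63.5716 cont=63.3619 V=63.5716[EX]; j=2 S=50.6912 intr=47.4088 cont=47.1990 V=47.4088[EX]; j=3 S=74.4200 intr=23.6800 cont=26.5965 V=26.5965[hold]; j=4 S=109.2563 intr=0.0000 cont=9.0552 V=9.0552[hold]; j=5 S=160.3997 intr=0.0000 cont=1.2564 V=1.2564[hold]; j=6 S=235.4834 intr=0.0000 cont=0.0000 V=0.0000[hold]  S*(6)=50.6912
k=5: j=0 S=28.4969 intr=69.6031 cont=69.3934 V=69.6031[EX]; j=1 S=41.8364 intr=56.2636 cont=56.0538 V=56.2636[EX]; j=2 S=61.4202 intr=36.6798 cont=37.8021 V=37.8021[hold]; j=3 S=90.1713 intr=7.9287 cont=18.5282 V=18.5282[hold]; j=4 S=132.3808 intr=0.0000 cont=5.4740 V=5.4740[hold]; j=5 S=194.3488 intr=0.0000 cont=0.6799 V=0.6799[hold]  S*(5)=41.8364
k=4: j=0 S=34.5284 intr=63.5716 cont=63.3619 V=63.5716[EX]; j=1 S=50.6912 intr=47.4088 cont=47.7116 V=47.7116[hold]; j=2 S=74.4200 intr=23.6800 cont=28.9185 V=28.9185[hold]; j=3 S=109.2563 intr=0.0000 cont=12.5265 V=12.5265[hold]; j=4 S=160.3997 intr=0.0000 cont=3.2728 V=3.2728[hold]  S*(4)=34.5284
k=3: j=0 S=41.8364 intr=56.2636 cont=56.1921 V=56.2636[EX]; j=1 S=61.4202 intr=36.6798 cont=39.0264 V=39.0264[hold]; j=2 S=90.1713 intr=7.9287 cont=21.3702 V=21.3702[hold]; j=3 S=132.3808 intr=0.0000 cont=8.2734 V=8.2734[hold]  S*(3)=41.8364
k=2: j=0 S=50.6912 intr=47.4088 cont=48.2708 V=48.2708[hold]; j=1 S=74.4200 intr=23.6800 cont=30.8791 V=30.8791[hold]; j=2 S=109.2563 intr=0.0000 cont=15.3429 V=15.3429[hold]  S*(2)=-
k=1: j=0 S=61.4202 intr=36.6798 cont=40.2245 V=40.2245[hold]; j=1 S=90.1713 intr=7.9287 cont=23.7174 V=23.7174[hold]  S*(1)=-
k=0: j=0 S=74.4200 intr=23.6800 cont=32.5994 V=32.5994[hold]  S*(0)=-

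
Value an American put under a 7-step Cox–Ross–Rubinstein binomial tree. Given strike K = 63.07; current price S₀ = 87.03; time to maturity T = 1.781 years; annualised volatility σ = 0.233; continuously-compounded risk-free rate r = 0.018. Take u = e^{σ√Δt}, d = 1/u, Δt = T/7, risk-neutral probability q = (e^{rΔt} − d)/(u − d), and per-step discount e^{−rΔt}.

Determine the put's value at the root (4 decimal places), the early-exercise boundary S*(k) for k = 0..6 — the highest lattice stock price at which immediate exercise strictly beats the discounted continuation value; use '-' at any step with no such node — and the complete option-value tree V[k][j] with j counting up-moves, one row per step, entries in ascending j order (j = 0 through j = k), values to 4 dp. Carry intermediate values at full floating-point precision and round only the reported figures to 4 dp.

price = 1.4371
boundary = - - - - - 48.3573 54.3880
tree:
1.4371
2.4005 0.4484
3.9395 0.8220 0.0640
6.3215 1.4985 0.1260 0.0000
9.8465 2.7138 0.2483 0.0000 0.0000
14.7127 4.8767 0.4892 0.0000 0.0000 0.0000
20.0748 8.6820 0.9639 0.0000 0.0000 0.0000 0.0000
24.8423 14.7127 1.8991 0.0000 0.0000 0.0000 0.0000 0.0000

Δt=0.25443  u=1.12471  d=0.88912  q=0.49014  discount=0.99543
step 7 (expiry): payoffs max(K−S,0) = 24.8423 14.7127 1.8991 0.0000 0.0000 0.0000 0.0000 0.0000
step 6: (k=6,j=0): S=42.9952, (K−S)⁺=20.0748, hold=19.7866 ⇒ V=20.0748 exercise | (k=6,j=1): S=54.3880, (K−S)⁺=8.6820, hold=8.3938 ⇒ V=8.6820 exercise | (k=6,j=2): S=68.7996, (K−S)⁺=0.0000, hold=0.9639 ⇒ V=0.9639 continue | (k=6,j=3): S=87.0300, (K−S)⁺=0.0000, hold=0.0000 ⇒ V=0.0000 continue | (k=6,j=4): S=110.0910, (K−S)⁺=0.0000, hold=0.0000 ⇒ V=0.0000 continue | (k=6,j=5): S=139.2627, (K−S)⁺=0.0000, hold=0.0000 ⇒ V=0.0000 continue | (k=6,j=6): S=176.1643, (K−S)⁺=0.0000, hold=0.0000 ⇒ V=0.0000 continue  boundary S*=54.3880
step 5: (k=5,j=0): S=48.3573, (K−S)⁺=14.7127, hold=14.4246 ⇒ V=14.7127 exercise | (k=5,j=1): S=61.1709, (K−S)⁺=1.8991, hold=4.8767 ⇒ V=4.8767 continue | (k=5,j=2): S=77.3798, (K−S)⁺=0.0000, hold=0.4892 ⇒ V=0.4892 continue | (k=5,j=3): S=97.8837, (K−S)⁺=0.0000, hold=0.0000 ⇒ V=0.0000 continue | (k=5,j=4): S=123.8207, (K−S)⁺=0.0000, hold=0.0000 ⇒ V=0.0000 continue | (k=5,j=5): S=156.6305, (K−S)⁺=0.0000, hold=0.0000 ⇒ V=0.0000 continue  boundary S*=48.3573
step 4: (k=4,j=0): S=54.3880, (K−S)⁺=8.6820, hold=9.8465 ⇒ V=9.8465 continue | (k=4,j=1): S=68.7996, (K−S)⁺=0.0000, hold=2.7138 ⇒ V=2.7138 continue | (k=4,j=2): S=87.0300, (K−S)⁺=0.0000, hold=0.2483 ⇒ V=0.2483 continue | (k=4,j=3): S=110.0910, (K−S)⁺=0.0000, hold=0.0000 ⇒ V=0.0000 continue | (k=4,j=4): S=139.2627, (K−S)⁺=0.0000, hold=0.0000 ⇒ V=0.0000 continue  boundary S*=-
step 3: (k=3,j=0): S=61.1709, (K−S)⁺=1.8991, hold=6.3215 ⇒ V=6.3215 continue | (k=3,j=1): S=77.3798, (K−S)⁺=0.0000, hold=1.4985 ⇒ V=1.4985 continue | (k=3,j=2): S=97.8837, (K−S)⁺=0.0000, hold=0.1260 ⇒ V=0.1260 continue | (k=3,j=3): S=123.8207, (K−S)⁺=0.0000, hold=0.0000 ⇒ V=0.0000 continue  boundary S*=-
step 2: (k=2,j=0): S=68.7996, (K−S)⁺=0.0000, hold=3.9395 ⇒ V=3.9395 continue | (k=2,j=1): S=87.0300, (K−S)⁺=0.0000, hold=0.8220 ⇒ V=0.8220 continue | (k=2,j=2): S=110.0910, (K−S)⁺=0.0000, hold=0.0640 ⇒ V=0.0640 continue  boundary S*=-
step 1: (k=1,j=0): S=77.3798, (K−S)⁺=0.0000, hold=2.4005 ⇒ V=2.4005 continue | (k=1,j=1): S=97.8837, (K−S)⁺=0.0000, hold=0.4484 ⇒ V=0.4484 continue  boundary S*=-
step 0: (k=0,j=0): S=87.0300, (K−S)⁺=0.0000, hold=1.4371 ⇒ V=1.4371 continue  boundary S*=-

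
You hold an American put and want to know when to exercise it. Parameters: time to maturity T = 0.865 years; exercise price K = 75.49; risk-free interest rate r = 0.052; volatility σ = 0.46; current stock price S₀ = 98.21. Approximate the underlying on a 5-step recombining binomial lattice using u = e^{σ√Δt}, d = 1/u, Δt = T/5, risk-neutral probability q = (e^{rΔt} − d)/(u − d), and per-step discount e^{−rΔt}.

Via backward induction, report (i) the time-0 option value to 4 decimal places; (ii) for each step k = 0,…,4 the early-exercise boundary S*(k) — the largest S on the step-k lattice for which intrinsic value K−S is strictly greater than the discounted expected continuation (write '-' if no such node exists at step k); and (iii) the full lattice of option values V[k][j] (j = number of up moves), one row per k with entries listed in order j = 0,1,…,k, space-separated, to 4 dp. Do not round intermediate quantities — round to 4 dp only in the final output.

Δt=0.17300, u=1.21086, d=0.82586, q=0.47578, disc=e^(-rΔt)=0.99104
k=5 terminal: V=max(K-S,0) → 37.7597 20.1708 0.0000 0.0000 0.0000 0.0000
k=4: j=0 S=45.6860 intr=29.8040 cont=29.1279 V=29.8040[EX]; j=1 S=66.9837 intr=8.5063 cont=10.4791 V=10.4791[hold]; j=2 S=98.2100 intr=0.0000 cont=0.0000 V=0.0000[hold]; j=3 S=143.9932 intr=0.0000 cont=0.0000 V=0.0000[hold]; j=4 S=211.1195 intr=0.0000 cont=0.0000 V=0.0000[hold]  S*(4)=45.6860
k=3: j=0 S=55.3192 intr=20.1708 cont=20.4249 V=20.4249[hold]; j=1 S=81.1078 intr=0.0000 cont=5.4441 V=5.4441[hold]; j=2 S=118.9183 intr=0.0000 cont=0.0000 V=0.0000[hold]; j=3 S=174.3553 intr=0.0000 cont=0.0000 V=0.0000[hold]  S*(3)=-
k=2: j=0 S=66.9837 intr=8.5063 cont=13.1782 V=13.1782[hold]; j=1 S=98.2100 intr=0.0000 cont=2.8283 V=2.8283[hold]; j=2 S=143.9932 intr=0.0000 cont=0.0000 V=0.0000[hold]  S*(2)=-
k=1: j=0 S=81.1078 intr=0.0000 cont=8.1800 V=8.1800[hold]; j=1 S=118.9183 intr=0.0000 cont=1.4694 V=1.4694[hold]  S*(1)=-
k=0: j=0 S=98.2100 intr=0.0000 cont=4.9425 V=4.9425[hold]  S*(0)=-

price = 4.9425
boundary = - - - - 45.6860
tree:
4.9425
8.1800 1.4694
13.1782 2.8283 0.0000
20.4249 5.4441 0.0000 0.0000
29.8040 10.4791 0.0000 0.0000 0.0000
37.7597 20.1708 0.0000 0.0000 0.0000 0.0000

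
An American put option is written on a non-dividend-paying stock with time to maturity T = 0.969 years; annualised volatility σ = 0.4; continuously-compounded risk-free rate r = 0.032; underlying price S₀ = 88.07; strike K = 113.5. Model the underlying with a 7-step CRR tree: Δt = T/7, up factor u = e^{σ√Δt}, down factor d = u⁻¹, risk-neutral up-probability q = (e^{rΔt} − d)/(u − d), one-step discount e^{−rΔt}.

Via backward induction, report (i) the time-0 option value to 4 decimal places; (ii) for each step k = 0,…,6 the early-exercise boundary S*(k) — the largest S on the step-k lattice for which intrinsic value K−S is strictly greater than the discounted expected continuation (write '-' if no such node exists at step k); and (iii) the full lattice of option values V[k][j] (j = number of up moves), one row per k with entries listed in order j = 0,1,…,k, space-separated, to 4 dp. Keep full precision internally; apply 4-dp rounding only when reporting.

params: Δt=0.13843 u=1.16047 d=0.86172 q=0.47772 e^(-rΔt)=0.99558
t_7 payoffs: 82.4262 71.6533 57.1456 37.6082 11.2975 0.0000 0.0000 0.0000
t_6: node(6,0) S=36.0601 payoff=77.4399 vs cont=76.9382 → 77.4399 [stop]  node(6,1) S=48.5617 payoff=64.9383 vs cont=64.4366 → 64.9383 [stop]  node(6,2) S=65.3975 payoff=48.1025 vs cont=47.6008 → 48.1025 [stop]  node(6,3) S=88.0700 payoff=25.4300 vs cont=24.9283 → 25.4300 [stop]  node(6,4) S=118.6028 payoff=0.0000 vs cont=5.8744 → 5.8744 [wait]  node(6,5) S=159.7209 payoff=0.0000 vs cont=0.0000 → 0.0000 [wait]  node(6,6) S=215.0941 payoff=0.0000 vs cont=0.0000 → 0.0000 [wait]  ⇒ S*(6)=88.0700
t_5: node(5,0) S=41.8467 payoff=71.6533 vs cont=71.1517 → 71.6533 [stop]  node(5,1) S=56.3544 payoff=57.1456 vs cont=56.6440 → 57.1456 [stop]  node(5,2) S=75.8918 payoff=37.6082 vs cont=37.1066 → 37.6082 [stop]  node(5,3) S=102.2025 payoff=11.2975 vs cont=16.0167 → 16.0167 [wait]  node(5,4) S=137.6348 payoff=0.0000 vs cont=3.0545 → 3.0545 [wait]  node(5,5) S=185.3511 payoff=0.0000 vs cont=0.0000 → 0.0000 [wait]  ⇒ S*(5)=75.8918
t_4: node(4,0) S=48.5617 payoff=64.9383 vs cont=64.4366 → 64.9383 [stop]  node(4,1) S=65.3975 payoff=48.1025 vs cont=47.6008 → 48.1025 [stop]  node(4,2) S=88.0700 payoff=25.4300 vs cont=27.1728 → 27.1728 [wait]  node(4,3) S=118.6028 payoff=0.0000 vs cont=9.7809 → 9.7809 [wait]  node(4,4) S=159.7209 payoff=0.0000 vs cont=1.5882 → 1.5882 [wait]  ⇒ S*(4)=65.3975
t_3: node(3,0) S=56.3544 payoff=57.1456 vs cont=56.6440 → 57.1456 [stop]  node(3,1) S=75.8918 payoff=37.6082 vs cont=37.9355 → 37.9355 [wait]  node(3,2) S=102.2025 payoff=11.2975 vs cont=18.7809 → 18.7809 [wait]  node(3,3) S=137.6348 payoff=0.0000 vs cont=5.8412 → 5.8412 [wait]  ⇒ S*(3)=56.3544
t_2: node(2,0) S=65.3975 payoff=48.1025 vs cont=47.7565 → 48.1025 [stop]  node(2,1) S=88.0700 payoff=25.4300 vs cont=28.6577 → 28.6577 [wait]  node(2,2) S=118.6028 payoff=0.0000 vs cont=12.5436 → 12.5436 [wait]  ⇒ S*(2)=65.3975
t_1: node(1,0) S=75.8918 payoff=37.6082 vs cont=38.6417 → 38.6417 [wait]  node(1,1) S=102.2025 payoff=11.2975 vs cont=20.8670 → 20.8670 [wait]  ⇒ S*(1)=-
t_0: node(0,0) S=88.0700 payoff=25.4300 vs cont=30.0171 → 30.0171 [wait]  ⇒ S*(0)=-

price = 30.0171
boundary = - - 65.3975 56.3544 65.3975 75.8918 88.0700
tree:
30.0171
38.6417 20.8670
48.1025 28.6577 12.5436
57.1456 37.9355 18.7809 5.8412
64.9383 48.1025 27.1728 9.7809 1.5882
71.6533 57.1456 37.6082 16.0167 3.0545 0.0000
77.4399 64.9383 48.1025 25.4300 5.8744 0.0000 0.0000
82.4262 71.6533 57.1456 37.6082 11.2975 0.0000 0.0000 0.0000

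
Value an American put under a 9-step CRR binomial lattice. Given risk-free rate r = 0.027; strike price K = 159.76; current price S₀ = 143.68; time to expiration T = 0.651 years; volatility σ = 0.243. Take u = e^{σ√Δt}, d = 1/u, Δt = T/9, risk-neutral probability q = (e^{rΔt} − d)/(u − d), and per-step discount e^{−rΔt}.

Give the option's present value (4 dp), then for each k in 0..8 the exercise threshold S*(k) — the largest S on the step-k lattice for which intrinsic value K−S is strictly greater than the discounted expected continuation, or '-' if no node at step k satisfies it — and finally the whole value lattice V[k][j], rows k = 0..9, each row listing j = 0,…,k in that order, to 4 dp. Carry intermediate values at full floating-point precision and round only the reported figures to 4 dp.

params: Δt=0.07233 u=1.06754 d=0.93674 q=0.49861 e^(-rΔt)=0.99805
t_9 payoffs: 79.9700 68.8284 56.1311 41.6608 25.1699 6.3762 0.0000 0.0000 0.0000 0.0000
t_8: node(8,0) S=85.1788 payoff=74.5812 vs cont=74.2695 → 74.5812 [stop]  node(8,1) S=97.0728 payoff=62.6872 vs cont=62.3755 → 62.6872 [stop]  node(8,2) S=110.6277 payoff=49.1323 vs cont=48.8206 → 49.1323 [stop]  node(8,3) S=126.0753 payoff=33.6847 vs cont=33.3730 → 33.6847 [stop]  node(8,4) S=143.6800 payoff=16.0800 vs cont=15.7683 → 16.0800 [stop]  node(8,5) S=163.7429 payoff=0.0000 vs cont=3.1907 → 3.1907 [wait]  node(8,6) S=186.6073 payoff=0.0000 vs cont=0.0000 → 0.0000 [wait]  node(8,7) S=212.6645 payoff=0.0000 vs cont=0.0000 → 0.0000 [wait]  node(8,8) S=242.3601 payoff=0.0000 vs cont=0.0000 → 0.0000 [wait]  ⇒ S*(8)=143.6800
t_7: node(7,0) S=90.9316 payoff=68.8284 vs cont=68.5167 → 68.8284 [stop]  node(7,1) S=103.6289 payoff=56.1311 vs cont=55.8194 → 56.1311 [stop]  node(7,2) S=118.0992 payoff=41.6608 vs cont=41.3491 → 41.6608 [stop]  node(7,3) S=134.5901 payoff=25.1699 vs cont=24.8582 → 25.1699 [stop]  node(7,4) S=153.3838 payoff=6.3762 vs cont=9.6344 → 9.6344 [wait]  node(7,5) S=174.8017 payoff=0.0000 vs cont=1.5967 → 1.5967 [wait]  node(7,6) S=199.2103 payoff=0.0000 vs cont=0.0000 → 0.0000 [wait]  node(7,7) S=227.0273 payoff=0.0000 vs cont=0.0000 → 0.0000 [wait]  ⇒ S*(7)=134.5901
t_6: node(6,0) S=97.0728 payoff=62.6872 vs cont=62.3755 → 62.6872 [stop]  node(6,1) S=110.6277 payoff=49.1323 vs cont=48.8206 → 49.1323 [stop]  node(6,2) S=126.0753 payoff=33.6847 vs cont=33.3730 → 33.6847 [stop]  node(6,3) S=143.6800 payoff=16.0800 vs cont=17.3897 → 17.3897 [wait]  node(6,4) S=163.7429 payoff=0.0000 vs cont=5.6157 → 5.6157 [wait]  node(6,5) S=186.6073 payoff=0.0000 vs cont=0.7990 → 0.7990 [wait]  node(6,6) S=212.6645 payoff=0.0000 vs cont=0.0000 → 0.0000 [wait]  ⇒ S*(6)=126.0753
t_5: node(5,0) S=103.6289 payoff=56.1311 vs cont=55.8194 → 56.1311 [stop]  node(5,1) S=118.0992 payoff=41.6608 vs cont=41.3491 → 41.6608 [stop]  node(5,2) S=134.5901 payoff=25.1699 vs cont=25.5099 → 25.5099 [wait]  node(5,3) S=153.3838 payoff=6.3762 vs cont=11.4966 → 11.4966 [wait]  node(5,4) S=174.8017 payoff=0.0000 vs cont=3.2078 → 3.2078 [wait]  node(5,5) S=199.2103 payoff=0.0000 vs cont=0.3998 → 0.3998 [wait]  ⇒ S*(5)=118.0992
t_4: node(4,0) S=110.6277 payoff=49.1323 vs cont=48.8206 → 49.1323 [stop]  node(4,1) S=126.0753 payoff=33.6847 vs cont=33.5422 → 33.6847 [stop]  node(4,2) S=143.6800 payoff=16.0800 vs cont=18.4865 → 18.4865 [wait]  node(4,3) S=163.7429 payoff=0.0000 vs cont=7.3493 → 7.3493 [wait]  node(4,4) S=186.6073 payoff=0.0000 vs cont=1.8042 → 1.8042 [wait]  ⇒ S*(4)=126.0753
t_3: node(3,0) S=118.0992 payoff=41.6608 vs cont=41.3491 → 41.6608 [stop]  node(3,1) S=134.5901 payoff=25.1699 vs cont=26.0558 → 26.0558 [wait]  node(3,2) S=153.3838 payoff=6.3762 vs cont=12.9081 → 12.9081 [wait]  node(3,3) S=174.8017 payoff=0.0000 vs cont=4.5755 → 4.5755 [wait]  ⇒ S*(3)=118.0992
t_2: node(2,0) S=126.0753 payoff=33.6847 vs cont=33.8138 → 33.8138 [wait]  node(2,1) S=143.6800 payoff=16.0800 vs cont=19.4621 → 19.4621 [wait]  node(2,2) S=163.7429 payoff=0.0000 vs cont=8.7363 → 8.7363 [wait]  ⇒ S*(2)=-
t_1: node(1,0) S=134.5901 payoff=25.1699 vs cont=26.6059 → 26.6059 [wait]  node(1,1) S=153.3838 payoff=6.3762 vs cont=14.0865 → 14.0865 [wait]  ⇒ S*(1)=-
t_0: node(0,0) S=143.6800 payoff=16.0800 vs cont=20.3238 → 20.3238 [wait]  ⇒ S*(0)=-

price = 20.3238
boundary = - - - 118.0992 126.0753 118.0992 126.0753 134.5901 143.6800
tree:
20.3238
26.6059 14.0865
33.8138 19.4621 8.7363
41.6608 26.0558 12.9081 4.5755
49.1323 33.6847 18.4865 7.3493 1.8042
56.1311 41.6608 25.5099 11.4966 3.2078 0.3998
62.6872 49.1323 33.6847 17.3897 5.6157 0.7990 0.0000
68.8284 56.1311 41.6608 25.1699 9.6344 1.5967 0.0000 0.0000
74.5812 62.6872 49.1323 33.6847 16.0800 3.1907 0.0000 0.0000 0.0000
79.9700 68.8284 56.1311 41.6608 25.1699 6.3762 0.0000 0.0000 0.0000 0.0000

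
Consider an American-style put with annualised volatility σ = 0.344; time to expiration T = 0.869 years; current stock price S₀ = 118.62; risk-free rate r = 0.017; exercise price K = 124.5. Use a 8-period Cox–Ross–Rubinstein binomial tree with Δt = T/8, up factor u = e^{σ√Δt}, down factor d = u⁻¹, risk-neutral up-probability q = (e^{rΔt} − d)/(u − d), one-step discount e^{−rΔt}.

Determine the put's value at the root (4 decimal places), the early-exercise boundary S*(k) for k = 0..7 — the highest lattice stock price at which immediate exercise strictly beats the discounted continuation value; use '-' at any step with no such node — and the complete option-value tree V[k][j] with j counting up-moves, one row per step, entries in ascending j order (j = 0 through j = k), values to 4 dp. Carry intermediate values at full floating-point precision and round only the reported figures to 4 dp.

params: Δt=0.10862 u=1.12005 d=0.89281 q=0.47982 e^(-rΔt)=0.99816
t_8 payoffs: 76.6097 64.4207 49.1293 29.9459 5.8800 0.0000 0.0000 0.0000 0.0000
t_7: node(7,0) S=53.6397 payoff=70.8603 vs cont=70.6306 → 70.8603 [stop]  node(7,1) S=67.2921 payoff=57.2079 vs cont=56.9782 → 57.2079 [stop]  node(7,2) S=84.4192 payoff=40.0808 vs cont=39.8511 → 40.0808 [stop]  node(7,3) S=105.9056 payoff=18.5944 vs cont=18.3647 → 18.5944 [stop]  node(7,4) S=132.8608 payoff=0.0000 vs cont=3.0530 → 3.0530 [wait]  node(7,5) S=166.6765 payoff=0.0000 vs cont=0.0000 → 0.0000 [wait]  node(7,6) S=209.0990 payoff=0.0000 vs cont=0.0000 → 0.0000 [wait]  node(7,7) S=262.3190 payoff=0.0000 vs cont=0.0000 → 0.0000 [wait]  ⇒ S*(7)=105.9056
t_6: node(6,0) S=60.0793 payoff=64.4207 vs cont=64.1910 → 64.4207 [stop]  node(6,1) S=75.3707 payoff=49.1293 vs cont=48.8996 → 49.1293 [stop]  node(6,2) S=94.5541 payoff=29.9459 vs cont=29.7162 → 29.9459 [stop]  node(6,3) S=118.6200 payoff=5.8800 vs cont=11.1168 → 11.1168 [wait]  node(6,4) S=148.8112 payoff=0.0000 vs cont=1.5852 → 1.5852 [wait]  node(6,5) S=186.6866 payoff=0.0000 vs cont=0.0000 → 0.0000 [wait]  node(6,6) S=234.2021 payoff=0.0000 vs cont=0.0000 → 0.0000 [wait]  ⇒ S*(6)=94.5541
t_5: node(5,0) S=67.2921 payoff=57.2079 vs cont=56.9782 → 57.2079 [stop]  node(5,1) S=84.4192 payoff=40.0808 vs cont=39.8511 → 40.0808 [stop]  node(5,2) S=105.9056 payoff=18.5944 vs cont=20.8727 → 20.8727 [wait]  node(5,3) S=132.8608 payoff=0.0000 vs cont=6.5313 → 6.5313 [wait]  node(5,4) S=166.6765 payoff=0.0000 vs cont=0.8231 → 0.8231 [wait]  node(5,5) S=209.0990 payoff=0.0000 vs cont=0.0000 → 0.0000 [wait]  ⇒ S*(5)=84.4192
t_4: node(4,0) S=75.3707 payoff=49.1293 vs cont=48.8996 → 49.1293 [stop]  node(4,1) S=94.5541 payoff=29.9459 vs cont=30.8074 → 30.8074 [wait]  node(4,2) S=118.6200 payoff=5.8800 vs cont=13.9656 → 13.9656 [wait]  node(4,3) S=148.8112 payoff=0.0000 vs cont=3.7854 → 3.7854 [wait]  node(4,4) S=186.6866 payoff=0.0000 vs cont=0.4274 → 0.4274 [wait]  ⇒ S*(4)=75.3707
t_3: node(3,0) S=84.4192 payoff=40.0808 vs cont=40.2637 → 40.2637 [wait]  node(3,1) S=105.9056 payoff=18.5944 vs cont=22.6844 → 22.6844 [wait]  node(3,2) S=132.8608 payoff=0.0000 vs cont=9.0642 → 9.0642 [wait]  node(3,3) S=166.6765 payoff=0.0000 vs cont=2.1701 → 2.1701 [wait]  ⇒ S*(3)=-
t_2: node(2,0) S=94.5541 payoff=29.9459 vs cont=31.7701 → 31.7701 [wait]  node(2,1) S=118.6200 payoff=5.8800 vs cont=16.1194 → 16.1194 [wait]  node(2,2) S=148.8112 payoff=0.0000 vs cont=5.7456 → 5.7456 [wait]  ⇒ S*(2)=-
t_1: node(1,0) S=105.9056 payoff=18.5944 vs cont=24.2158 → 24.2158 [wait]  node(1,1) S=132.8608 payoff=0.0000 vs cont=11.1213 → 11.1213 [wait]  ⇒ S*(1)=-
t_0: node(0,0) S=118.6200 payoff=5.8800 vs cont=17.8997 → 17.8997 [wait]  ⇒ S*(0)=-

price = 17.8997
boundary = - - - - 75.3707 84.4192 94.5541 105.9056
tree:
17.8997
24.2158 11.1213
31.7701 16.1194 5.7456
40.2637 22.6844 9.0642 2.1701
49.1293 30.8074 13.9656 3.7854 0.4274
57.2079 40.0808 20.8727 6.5313 0.8231 0.0000
64.4207 49.1293 29.9459 11.1168 1.5852 0.0000 0.0000
70.8603 57.2079 40.0808 18.5944 3.0530 0.0000 0.0000 0.0000
76.6097 64.4207 49.1293 29.9459 5.8800 0.0000 0.0000 0.0000 0.0000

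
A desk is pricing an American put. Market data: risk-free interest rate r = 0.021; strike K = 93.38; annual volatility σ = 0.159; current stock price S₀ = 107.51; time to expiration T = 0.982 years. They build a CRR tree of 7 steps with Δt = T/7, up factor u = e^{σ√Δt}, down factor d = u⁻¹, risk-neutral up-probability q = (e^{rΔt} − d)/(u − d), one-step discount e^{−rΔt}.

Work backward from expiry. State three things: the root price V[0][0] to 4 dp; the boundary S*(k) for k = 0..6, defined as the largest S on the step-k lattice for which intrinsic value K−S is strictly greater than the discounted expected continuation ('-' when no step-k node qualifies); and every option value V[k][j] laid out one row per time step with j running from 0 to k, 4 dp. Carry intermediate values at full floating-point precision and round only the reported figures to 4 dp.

price = 1.3650
boundary = - - - - - 79.8236 84.7217
tree:
1.3650
2.2872 0.4864
3.7493 0.8950 0.0964
5.9804 1.6262 0.1973 0.0000
9.2128 2.9078 0.4038 0.0000 0.0000
13.5564 5.0907 0.8262 0.0000 0.0000 0.0000
18.1714 8.6583 1.6907 0.0000 0.0000 0.0000 0.0000
22.5195 13.5564 3.4596 0.0000 0.0000 0.0000 0.0000 0.0000

Δt=0.14029  u=1.06136  d=0.94219  q=0.50987  discount=0.99706
step 7 (expiry): payoffs max(K−S,0) = 22.5195 13.5564 3.4596 0.0000 0.0000 0.0000 0.0000 0.0000
step 6: (k=6,j=0): S=75.2086, (K−S)⁺=18.1714, hold=17.8967 ⇒ V=18.1714 exercise | (k=6,j=1): S=84.7217, (K−S)⁺=8.6583, hold=8.3836 ⇒ V=8.6583 exercise | (k=6,j=2): S=95.4381, (K−S)⁺=0.0000, hold=1.6907 ⇒ V=1.6907 continue | (k=6,j=3): S=107.5100, (K−S)⁺=0.0000, hold=0.0000 ⇒ V=0.0000 continue | (k=6,j=4): S=121.1089, (K−S)⁺=0.0000, hold=0.0000 ⇒ V=0.0000 continue | (k=6,j=5): S=136.4279, (K−S)⁺=0.0000, hold=0.0000 ⇒ V=0.0000 continue | (k=6,j=6): S=153.6845, (K−S)⁺=0.0000, hold=0.0000 ⇒ V=0.0000 continue  boundary S*=84.7217
step 5: (k=5,j=0): S=79.8236, (K−S)⁺=13.5564, hold=13.2817 ⇒ V=13.5564 exercise | (k=5,j=1): S=89.9204, (K−S)⁺=3.4596, hold=5.0907 ⇒ V=5.0907 continue | (k=5,j=2): S=101.2944, (K−S)⁺=0.0000, hold=0.8262 ⇒ V=0.8262 continue | (k=5,j=3): S=114.1070, (K−S)⁺=0.0000, hold=0.0000 ⇒ V=0.0000 continue | (k=5,j=4): S=128.5404, (K−S)⁺=0.0000, hold=0.0000 ⇒ V=0.0000 continue | (k=5,j=5): S=144.7994, (K−S)⁺=0.0000, hold=0.0000 ⇒ V=0.0000 continue  boundary S*=79.8236
step 4: (k=4,j=0): S=84.7217, (K−S)⁺=8.6583, hold=9.2128 ⇒ V=9.2128 continue | (k=4,j=1): S=95.4381, (K−S)⁺=0.0000, hold=2.9078 ⇒ V=2.9078 continue | (k=4,j=2): S=107.5100, (K−S)⁺=0.0000, hold=0.4038 ⇒ V=0.4038 continue | (k=4,j=3): S=121.1089, (K−S)⁺=0.0000, hold=0.0000 ⇒ V=0.0000 continue | (k=4,j=4): S=136.4279, (K−S)⁺=0.0000, hold=0.0000 ⇒ V=0.0000 continue  boundary S*=-
step 3: (k=3,j=0): S=89.9204, (K−S)⁺=3.4596, hold=5.9804 ⇒ V=5.9804 continue | (k=3,j=1): S=101.2944, (K−S)⁺=0.0000, hold=1.6262 ⇒ V=1.6262 continue | (k=3,j=2): S=114.1070, (K−S)⁺=0.0000, hold=0.1973 ⇒ V=0.1973 continue | (k=3,j=3): S=128.5404, (K−S)⁺=0.0000, hold=0.0000 ⇒ V=0.0000 continue  boundary S*=-
step 2: (k=2,j=0): S=95.4381, (K−S)⁺=0.0000, hold=3.7493 ⇒ V=3.7493 continue | (k=2,j=1): S=107.5100, (K−S)⁺=0.0000, hold=0.8950 ⇒ V=0.8950 continue | (k=2,j=2): S=121.1089, (K−S)⁺=0.0000, hold=0.0964 ⇒ V=0.0964 continue  boundary S*=-
step 1: (k=1,j=0): S=101.2944, (K−S)⁺=0.0000, hold=2.2872 ⇒ V=2.2872 continue | (k=1,j=1): S=114.1070, (K−S)⁺=0.0000, hold=0.4864 ⇒ V=0.4864 continue  boundary S*=-
step 0: (k=0,j=0): S=107.5100, (K−S)⁺=0.0000, hold=1.3650 ⇒ V=1.3650 continue  boundary S*=-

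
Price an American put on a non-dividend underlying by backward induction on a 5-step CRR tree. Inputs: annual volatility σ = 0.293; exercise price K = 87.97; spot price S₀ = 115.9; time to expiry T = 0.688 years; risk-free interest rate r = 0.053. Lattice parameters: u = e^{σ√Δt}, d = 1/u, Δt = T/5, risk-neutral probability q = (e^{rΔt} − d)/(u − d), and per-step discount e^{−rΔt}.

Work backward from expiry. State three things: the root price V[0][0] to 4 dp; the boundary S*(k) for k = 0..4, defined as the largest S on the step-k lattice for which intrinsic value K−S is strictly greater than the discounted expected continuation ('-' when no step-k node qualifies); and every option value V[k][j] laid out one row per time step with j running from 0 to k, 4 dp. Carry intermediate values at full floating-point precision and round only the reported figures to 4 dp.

Δt=0.13760, u=1.11481, d=0.89701, q=0.50646, disc=e^(-rΔt)=0.99273
k=5 terminal: V=max(K-S,0) → 20.6610 4.3178 0.0000 0.0000 0.0000 0.0000
k=4: j=0 S=75.0369 intr=12.9331 cont=12.2938 V=12.9331[EX]; j=1 S=93.2565 intr=0.0000 cont=2.1155 V=2.1155[hold]; j=2 S=115.9000 intr=0.0000 cont=0.0000 V=0.0000[hold]; j=3 S=144.0415 intr=0.0000 cont=0.0000 V=0.0000[hold]; j=4 S=179.0160 intr=0.0000 cont=0.0000 V=0.0000[hold]  S*(4)=75.0369
k=3: j=0 S=83.6522 intr=4.3178 cont=7.4002 V=7.4002[hold]; j=1 S=103.9636 intr=0.0000 cont=1.0365 V=1.0365[hold]; j=2 S=129.2068 intr=0.0000 cont=0.0000 V=0.0000[hold]; j=3 S=160.5793 intr=0.0000 cont=0.0000 V=0.0000[hold]  S*(3)=-
k=2: j=0 S=93.2565 intr=0.0000 cont=4.1469 V=4.1469[hold]; j=1 S=115.9000 intr=0.0000 cont=0.5078 V=0.5078[hold]; j=2 S=144.0415 intr=0.0000 cont=0.0000 V=0.0000[hold]  S*(2)=-
k=1: j=0 S=103.9636 intr=0.0000 cont=2.2871 V=2.2871[hold]; j=1 S=129.2068 intr=0.0000 cont=0.2488 V=0.2488[hold]  S*(1)=-
k=0: j=0 S=115.9000 intr=0.0000 cont=1.2457 V=1.2457[hold]  S*(0)=-

price = 1.2457
boundary = - - - - 75.0369
tree:
1.2457
2.2871 0.2488
4.1469 0.5078 0.0000
7.4002 1.0365 0.0000 0.0000
12.9331 2.1155 0.0000 0.0000 0.0000
20.6610 4.3178 0.0000 0.0000 0.0000 0.0000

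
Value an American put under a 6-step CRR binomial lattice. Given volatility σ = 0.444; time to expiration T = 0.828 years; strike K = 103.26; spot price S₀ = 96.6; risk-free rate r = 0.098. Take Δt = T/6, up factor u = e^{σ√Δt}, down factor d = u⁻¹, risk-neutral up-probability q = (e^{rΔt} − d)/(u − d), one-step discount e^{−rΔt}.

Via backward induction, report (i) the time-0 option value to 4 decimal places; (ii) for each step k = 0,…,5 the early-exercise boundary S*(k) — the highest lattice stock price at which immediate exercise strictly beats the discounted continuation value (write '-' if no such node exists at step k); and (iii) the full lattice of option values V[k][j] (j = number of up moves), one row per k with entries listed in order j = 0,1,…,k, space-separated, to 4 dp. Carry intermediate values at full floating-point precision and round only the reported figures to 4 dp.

price = 16.2123
boundary = - - 69.4566 58.8954 69.4566 81.9116
tree:
16.2123
23.8458 9.0188
33.8034 14.5355 3.7465
44.3646 22.6704 6.7947 0.7997
53.3199 33.8034 12.1525 1.6209 0.0000
60.9135 44.3646 21.3484 3.2856 0.0000 0.0000
67.3525 53.3199 33.8034 6.6600 0.0000 0.0000 0.0000

Δt=0.13800, u=1.17932, d=0.84795, q=0.49995, disc=e^(-rΔt)=0.98657
k=6 terminal: V=max(K-S,0) → 67.3525 53.3199 33.8034 6.6600 0.0000 0.0000 0.0000
k=5: j=0 S=42.3465 intr=60.9135 cont=59.5264 V=60.9135[EX]; j=1 S=58.8954 intr=44.3646 cont=42.9775 V=44.3646[EX]; j=2 S=81.9116 intr=21.3484 cont=19.9614 V=21.3484[EX]; j=3 S=113.9224 intr=0.0000 cont=3.2856 V=3.2856[hold]; j=4 S=158.4430 intr=0.0000 cont=0.0000 V=0.0000[hold]; j=5 S=220.3621 intr=0.0000 cont=0.0000 V=0.0000[hold]  S*(5)=81.9116
k=4: j=0 S=49.9401 intr=53.3199 cont=51.9328 V=53.3199[EX]; j=1 S=69.4566 intr=33.8034 cont=32.4164 V=33.8034[EX]; j=2 S=96.6000 intr=6.6600 cont=12.1525 V=12.1525[hold]; j=3 S=134.3510 intr=0.0000 cont=1.6209 V=1.6209[hold]; j=4 S=186.8551 intr=0.0000 cont=0.0000 V=0.0000[hold]  S*(4)=69.4566
k=3: j=0 S=58.8954 intr=44.3646 cont=42.9775 V=44.3646[EX]; j=1 S=81.9116 intr=21.3484 cont=22.6704 V=22.6704[hold]; j=2 S=113.9224 intr=0.0000 cont=6.7947 V=6.7947[hold]; j=3 S=158.4430 intr=0.0000 cont=0.7997 V=0.7997[hold]  S*(3)=58.8954
k=2: j=0 S=69.4566 intr=33.8034 cont=33.0684 V=33.8034[EX]; j=1 S=96.6000 intr=6.6600 cont=14.5355 V=14.5355[hold]; j=2 S=134.3510 intr=0.0000 cont=3.7465 V=3.7465[hold]  S*(2)=69.4566
k=1: j=0 S=81.9116 intr=21.3484 cont=23.8458 V=23.8458[hold]; j=1 S=113.9224 intr=0.0000 cont=9.0188 V=9.0188[hold]  S*(1)=-
k=0: j=0 S=96.6000 intr=6.6600 cont=16.2123 V=16.2123[hold]  S*(0)=-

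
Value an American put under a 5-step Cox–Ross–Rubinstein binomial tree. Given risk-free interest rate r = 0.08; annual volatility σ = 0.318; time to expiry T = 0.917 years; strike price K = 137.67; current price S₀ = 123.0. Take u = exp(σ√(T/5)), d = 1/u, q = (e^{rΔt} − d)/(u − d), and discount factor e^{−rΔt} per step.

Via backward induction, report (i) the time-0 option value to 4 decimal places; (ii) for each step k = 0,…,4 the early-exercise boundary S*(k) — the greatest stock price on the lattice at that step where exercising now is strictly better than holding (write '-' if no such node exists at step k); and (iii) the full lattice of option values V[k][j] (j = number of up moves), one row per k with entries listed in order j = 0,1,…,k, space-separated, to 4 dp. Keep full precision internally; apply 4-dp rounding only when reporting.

Δt=0.18340, u=1.14589, d=0.87268, q=0.52010, disc=e^(-rΔt)=0.98544
k=5 terminal: V=max(K-S,0) → 75.4135 55.9228 30.3301 0.0000 0.0000 0.0000
k=4: j=0 S=71.3393 intr=66.3307 cont=64.3255 V=66.3307[EX]; j=1 S=93.6736 intr=43.9964 cont=41.9913 V=43.9964[EX]; j=2 S=123.0000 intr=14.6700 cont=14.3433 V=14.6700[EX]; j=3 S=161.5077 intr=0.0000 cont=0.0000 V=0.0000[hold]; j=4 S=212.0710 intr=0.0000 cont=0.0000 V=0.0000[hold]  S*(4)=123.0000
k=3: j=0 S=81.7472 intr=55.9228 cont=53.9176 V=55.9228[EX]; j=1 S=107.3399 intr=30.3301 cont=28.3250 V=30.3301[EX]; j=2 S=140.9448 intr=0.0000 cont=6.9375 V=6.9375[hold]; j=3 S=185.0705 intr=0.0000 cont=0.0000 V=0.0000[hold]  S*(3)=107.3399
k=2: j=0 S=93.6736 intr=43.9964 cont=41.9913 V=43.9964[EX]; j=1 S=123.0000 intr=14.6700 cont=17.8990 V=17.8990[hold]; j=2 S=161.5077 intr=0.0000 cont=3.2808 V=3.2808[hold]  S*(2)=93.6736
k=1: j=0 S=107.3399 intr=30.3301 cont=29.9799 V=30.3301[EX]; j=1 S=140.9448 intr=0.0000 cont=10.1460 V=10.1460[hold]  S*(1)=107.3399
k=0: j=0 S=123.0000 intr=14.6700 cont=19.5434 V=19.5434[hold]  S*(0)=-

price = 19.5434
boundary = - 107.3399 93.6736 107.3399 123.0000
tree:
19.5434
30.3301 10.1460
43.9964 17.8990 3.2808
55.9228 30.3301 6.9375 0.0000
66.3307 43.9964 14.6700 0.0000 0.0000
75.4135 55.9228 30.3301 0.0000 0.0000 0.0000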